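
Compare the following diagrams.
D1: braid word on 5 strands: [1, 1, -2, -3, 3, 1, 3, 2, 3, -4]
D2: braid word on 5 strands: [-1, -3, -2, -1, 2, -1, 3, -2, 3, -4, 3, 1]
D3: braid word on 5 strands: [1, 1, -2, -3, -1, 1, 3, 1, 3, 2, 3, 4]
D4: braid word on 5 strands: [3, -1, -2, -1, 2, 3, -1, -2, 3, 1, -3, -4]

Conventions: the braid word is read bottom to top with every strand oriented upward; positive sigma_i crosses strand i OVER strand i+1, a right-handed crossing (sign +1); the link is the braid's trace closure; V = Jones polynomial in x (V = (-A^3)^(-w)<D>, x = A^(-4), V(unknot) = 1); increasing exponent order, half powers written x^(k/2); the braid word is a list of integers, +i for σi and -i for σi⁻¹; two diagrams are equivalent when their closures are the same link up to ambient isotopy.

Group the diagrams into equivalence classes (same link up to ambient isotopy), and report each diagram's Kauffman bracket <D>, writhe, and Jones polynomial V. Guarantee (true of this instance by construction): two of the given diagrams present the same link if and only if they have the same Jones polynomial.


classes: {D1, D3} | {D2, D4}
V(D1) = x - x^2 + 2x^3 - x^4 + x^5 - x^6  [10 crossings, <D> = -A^-12 + A^-8 - A^-4 + 2 - A^4 + A^8, w = +4]
D2 (bracket A^-14 - A^-10 + 2A^-6 - 2A^-2 + A^2 - A^6 + A^10; 12 crossings at w = -2): V = x^-4 - x^-3 + x^-2 - 2x^-1 + 2 - x + x^2
D3 (bracket -A^-6 + A^-2 - A^2 + 2A^6 - A^10 + A^14; 12 crossings at w = +6): V = x - x^2 + 2x^3 - x^4 + x^5 - x^6
D4 (bracket A^-14 - A^-10 + 2A^-6 - 2A^-2 + A^2 - A^6 + A^10; 12 crossings at w = -2): V = x^-4 - x^-3 + x^-2 - 2x^-1 + 2 - x + x^2
insight: 2 values of V(x) split the 4 diagrams


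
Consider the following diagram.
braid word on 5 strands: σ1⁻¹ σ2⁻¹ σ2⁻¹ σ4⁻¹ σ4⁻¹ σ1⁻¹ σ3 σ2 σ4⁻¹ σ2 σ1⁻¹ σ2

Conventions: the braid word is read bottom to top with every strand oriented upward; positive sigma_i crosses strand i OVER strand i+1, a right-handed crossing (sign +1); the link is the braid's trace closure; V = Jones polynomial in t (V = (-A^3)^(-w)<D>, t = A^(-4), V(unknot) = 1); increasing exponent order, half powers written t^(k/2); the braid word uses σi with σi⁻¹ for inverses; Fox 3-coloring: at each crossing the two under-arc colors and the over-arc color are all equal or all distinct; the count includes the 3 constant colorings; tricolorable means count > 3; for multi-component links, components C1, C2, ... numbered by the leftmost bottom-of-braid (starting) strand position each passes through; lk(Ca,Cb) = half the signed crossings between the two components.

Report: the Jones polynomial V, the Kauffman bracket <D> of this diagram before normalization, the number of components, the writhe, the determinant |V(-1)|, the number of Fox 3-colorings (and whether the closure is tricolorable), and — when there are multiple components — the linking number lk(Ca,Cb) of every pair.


V = t^-9 - 2t^-8 + 2t^-7 - 4t^-6 + 4t^-5 - 4t^-4 + 5t^-3 - 2t^-2 + 2t^-1 - 1
<D> = -A^-12 + 2A^-8 - 2A^-4 + 5 - 4A^4 + 4A^8 - 4A^12 + 2A^16 - 2A^20 + A^24 (w = -4)
1 component over 12 crossings, w = -4
27 Fox colorings among 3^12, |V(-1)| = 27: tricolorable
why: det 27 = |V(-1)|; divisible by 3, so tricolorable


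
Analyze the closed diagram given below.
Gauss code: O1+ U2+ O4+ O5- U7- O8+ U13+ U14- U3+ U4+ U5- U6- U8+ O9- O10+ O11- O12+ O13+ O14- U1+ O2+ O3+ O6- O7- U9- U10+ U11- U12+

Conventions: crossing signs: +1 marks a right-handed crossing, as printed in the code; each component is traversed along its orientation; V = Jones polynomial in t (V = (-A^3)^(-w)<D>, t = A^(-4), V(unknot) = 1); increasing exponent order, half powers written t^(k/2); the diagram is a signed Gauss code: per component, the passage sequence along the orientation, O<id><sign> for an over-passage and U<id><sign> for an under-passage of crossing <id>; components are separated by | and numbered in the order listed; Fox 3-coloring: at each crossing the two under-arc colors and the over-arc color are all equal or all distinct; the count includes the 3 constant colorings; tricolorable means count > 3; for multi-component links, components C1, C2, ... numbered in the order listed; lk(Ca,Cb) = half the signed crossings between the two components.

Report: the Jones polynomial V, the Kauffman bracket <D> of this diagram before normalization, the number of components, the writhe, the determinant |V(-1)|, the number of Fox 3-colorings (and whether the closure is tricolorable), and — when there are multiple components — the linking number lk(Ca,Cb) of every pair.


Jones polynomial: V(t) = 1
<D> = A^6; writhe +2
components 1, writhe +2 (14 crossings)
3-colorings: 3 of 3^14, det 1 — not tricolorable
note: det 1 = |V(-1)|; not divisible by 3, so not tricolorable


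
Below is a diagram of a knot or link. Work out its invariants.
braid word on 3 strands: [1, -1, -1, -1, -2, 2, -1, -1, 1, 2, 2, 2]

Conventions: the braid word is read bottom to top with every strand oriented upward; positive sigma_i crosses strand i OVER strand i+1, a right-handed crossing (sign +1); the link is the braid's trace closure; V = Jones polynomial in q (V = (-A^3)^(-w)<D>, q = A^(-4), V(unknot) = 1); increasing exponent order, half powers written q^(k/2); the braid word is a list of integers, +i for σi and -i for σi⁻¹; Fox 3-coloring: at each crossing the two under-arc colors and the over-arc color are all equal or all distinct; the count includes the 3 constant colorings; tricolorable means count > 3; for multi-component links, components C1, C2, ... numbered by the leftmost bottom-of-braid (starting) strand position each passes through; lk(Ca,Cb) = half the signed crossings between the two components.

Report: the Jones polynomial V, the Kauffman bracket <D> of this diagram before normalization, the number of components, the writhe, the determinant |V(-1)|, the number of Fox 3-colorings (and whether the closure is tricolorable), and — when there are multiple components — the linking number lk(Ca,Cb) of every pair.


V(q) = -q^-3 + q^-2 - q^-1 + 3 - q + q^2 - q^3
bracket: -A^-12 + A^-8 - A^-4 + 3 - A^4 + A^8 - A^12, w = 0
1 component, writhe 0, over 12 crossings
det 9, colorings 27 of 3^12 — tricolorable
observation: w = 0 (over 12 crossings) is diagram-only; (-A^3)^(0) removes it from V


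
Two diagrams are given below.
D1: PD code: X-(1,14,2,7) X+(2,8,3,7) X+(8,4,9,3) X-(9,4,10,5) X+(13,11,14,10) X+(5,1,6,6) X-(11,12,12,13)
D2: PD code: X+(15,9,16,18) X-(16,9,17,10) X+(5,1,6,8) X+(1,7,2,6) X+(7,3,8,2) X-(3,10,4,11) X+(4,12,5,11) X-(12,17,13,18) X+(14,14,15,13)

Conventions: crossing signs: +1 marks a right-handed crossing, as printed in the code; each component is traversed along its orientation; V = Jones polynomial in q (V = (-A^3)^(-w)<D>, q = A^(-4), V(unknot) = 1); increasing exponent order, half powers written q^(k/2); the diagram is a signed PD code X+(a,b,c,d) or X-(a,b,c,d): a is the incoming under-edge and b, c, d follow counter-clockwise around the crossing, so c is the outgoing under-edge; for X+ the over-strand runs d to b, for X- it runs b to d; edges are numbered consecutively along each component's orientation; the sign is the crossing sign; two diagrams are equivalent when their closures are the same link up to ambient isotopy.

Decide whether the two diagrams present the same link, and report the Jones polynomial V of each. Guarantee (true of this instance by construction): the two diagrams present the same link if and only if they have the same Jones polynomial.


equivalent: no
D1 (bracket A + A^5; 7 crossings at w = +1): V = -q^(-1/2) - q^(1/2)
V(D2) = -q^(1/2) - q^(3/2) - q^(5/2) + q^(9/2)  (w +3, c 9, <D> = -A^-9 + A^-1 + A^3 + A^7)
key observation: 2 values of V(q) split the 2 diagrams


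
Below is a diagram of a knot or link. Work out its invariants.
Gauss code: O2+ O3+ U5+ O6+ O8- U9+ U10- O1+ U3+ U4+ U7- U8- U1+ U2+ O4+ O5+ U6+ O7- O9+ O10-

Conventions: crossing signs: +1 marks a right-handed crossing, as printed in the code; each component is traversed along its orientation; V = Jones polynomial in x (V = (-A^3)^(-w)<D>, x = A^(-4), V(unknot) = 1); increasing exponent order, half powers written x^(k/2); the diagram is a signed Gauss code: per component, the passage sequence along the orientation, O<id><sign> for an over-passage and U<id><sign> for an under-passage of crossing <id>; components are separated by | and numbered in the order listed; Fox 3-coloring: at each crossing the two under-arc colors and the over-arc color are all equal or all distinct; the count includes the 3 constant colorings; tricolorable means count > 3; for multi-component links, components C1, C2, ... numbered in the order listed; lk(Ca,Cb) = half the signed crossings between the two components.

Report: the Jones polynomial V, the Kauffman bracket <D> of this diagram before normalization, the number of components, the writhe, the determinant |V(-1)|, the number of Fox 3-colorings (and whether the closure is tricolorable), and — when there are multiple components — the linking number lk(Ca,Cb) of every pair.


V = x + x^3 - x^4
<D> = -A^-4 + 1 + A^8 (w = +4)
1 component over 10 crossings, w = +4
9 Fox colorings among 3^10, |V(-1)| = 3: tricolorable
why: w = +4 shifts under R1 moves; the (-A^3)^(-4) factor cancels that in V


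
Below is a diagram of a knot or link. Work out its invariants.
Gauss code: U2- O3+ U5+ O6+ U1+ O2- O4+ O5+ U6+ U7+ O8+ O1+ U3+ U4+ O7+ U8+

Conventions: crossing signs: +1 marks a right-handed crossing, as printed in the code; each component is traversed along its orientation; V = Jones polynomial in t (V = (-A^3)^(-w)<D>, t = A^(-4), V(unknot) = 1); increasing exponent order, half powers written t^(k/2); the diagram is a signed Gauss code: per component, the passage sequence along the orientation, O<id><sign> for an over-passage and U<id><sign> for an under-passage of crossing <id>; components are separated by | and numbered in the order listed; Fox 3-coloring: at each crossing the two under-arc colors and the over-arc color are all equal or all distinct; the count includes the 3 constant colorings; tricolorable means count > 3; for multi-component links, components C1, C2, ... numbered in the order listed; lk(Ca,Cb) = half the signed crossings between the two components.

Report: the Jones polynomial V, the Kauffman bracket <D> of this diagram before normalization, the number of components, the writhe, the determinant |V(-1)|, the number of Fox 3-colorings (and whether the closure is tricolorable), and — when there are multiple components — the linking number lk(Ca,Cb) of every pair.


Jones polynomial: V(t) = t^2 + t^4 - t^5 + t^6 - t^7
<D> = -A^-10 + A^-6 - A^-2 + A^2 + A^10; writhe +6
components 1, writhe +6 (8 crossings)
3-colorings: 3 of 3^8, det 5 — not tricolorable
note: the span of V is 5, forcing >= 5 crossings in any diagram


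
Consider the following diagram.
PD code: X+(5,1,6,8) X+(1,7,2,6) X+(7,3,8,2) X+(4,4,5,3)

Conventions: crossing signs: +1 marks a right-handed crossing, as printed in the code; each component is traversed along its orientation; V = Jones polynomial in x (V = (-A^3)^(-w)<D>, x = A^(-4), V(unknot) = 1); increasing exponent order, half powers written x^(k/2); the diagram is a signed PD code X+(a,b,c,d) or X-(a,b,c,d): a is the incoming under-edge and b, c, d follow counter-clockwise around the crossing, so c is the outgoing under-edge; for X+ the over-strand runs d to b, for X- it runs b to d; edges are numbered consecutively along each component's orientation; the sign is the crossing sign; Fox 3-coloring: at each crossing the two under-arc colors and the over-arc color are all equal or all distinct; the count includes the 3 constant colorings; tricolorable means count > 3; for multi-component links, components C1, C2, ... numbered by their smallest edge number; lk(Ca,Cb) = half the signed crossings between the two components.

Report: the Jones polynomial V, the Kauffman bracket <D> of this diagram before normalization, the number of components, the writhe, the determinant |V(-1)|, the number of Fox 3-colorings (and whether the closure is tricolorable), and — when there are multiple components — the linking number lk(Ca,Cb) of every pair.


V = x + x^3 - x^4
<D> = -A^-4 + 1 + A^8 (w = +4)
1 component over 4 crossings, w = +4
9 Fox colorings among 3^4, |V(-1)| = 3: tricolorable
why: w = +4 (over 4 crossings) is diagram-only; (-A^3)^(-4) removes it from V


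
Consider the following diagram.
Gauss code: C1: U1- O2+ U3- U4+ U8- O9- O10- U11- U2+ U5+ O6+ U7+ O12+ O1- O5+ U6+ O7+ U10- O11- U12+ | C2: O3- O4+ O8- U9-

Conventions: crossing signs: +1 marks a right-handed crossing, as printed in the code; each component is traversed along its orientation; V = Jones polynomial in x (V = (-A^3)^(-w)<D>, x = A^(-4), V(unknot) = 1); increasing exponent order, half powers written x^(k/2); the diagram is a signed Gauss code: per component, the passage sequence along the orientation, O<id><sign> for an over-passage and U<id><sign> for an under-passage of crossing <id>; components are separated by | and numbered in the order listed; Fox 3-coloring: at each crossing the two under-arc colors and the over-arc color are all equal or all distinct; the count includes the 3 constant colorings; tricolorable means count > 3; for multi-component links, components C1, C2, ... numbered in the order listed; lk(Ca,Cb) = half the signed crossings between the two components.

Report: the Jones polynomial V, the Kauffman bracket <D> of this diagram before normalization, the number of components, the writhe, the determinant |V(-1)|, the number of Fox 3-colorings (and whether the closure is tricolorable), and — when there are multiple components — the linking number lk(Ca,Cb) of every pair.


V(x) = -x^(-3/2) - 2x^(1/2) + x^(3/2) - x^(5/2) + x^(7/2)
bracket: A^-14 - A^-10 + A^-6 - 2A^-2 - A^6, w = 0
2 components, writhe 0, over 12 crossings
lk(C1,C2) = -1
det 6, colorings 9 of 3^12 — tricolorable
observation: w = 0 shifts under R1 moves; the (-A^3)^(0) factor cancels that in V


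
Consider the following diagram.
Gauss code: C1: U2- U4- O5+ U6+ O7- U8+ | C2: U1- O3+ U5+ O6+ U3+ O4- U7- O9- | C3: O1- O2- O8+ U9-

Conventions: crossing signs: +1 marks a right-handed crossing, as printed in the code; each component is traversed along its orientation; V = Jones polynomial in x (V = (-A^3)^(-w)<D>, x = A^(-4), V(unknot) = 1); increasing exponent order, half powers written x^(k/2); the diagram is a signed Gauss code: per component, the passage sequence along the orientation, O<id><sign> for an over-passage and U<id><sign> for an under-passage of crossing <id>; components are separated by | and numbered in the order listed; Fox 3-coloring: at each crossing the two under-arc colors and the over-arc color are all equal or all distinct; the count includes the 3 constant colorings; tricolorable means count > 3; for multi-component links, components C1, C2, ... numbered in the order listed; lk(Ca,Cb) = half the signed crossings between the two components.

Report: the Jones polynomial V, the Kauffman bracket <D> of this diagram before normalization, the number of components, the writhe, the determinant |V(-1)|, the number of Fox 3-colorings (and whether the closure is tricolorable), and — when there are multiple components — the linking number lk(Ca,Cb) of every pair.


Jones polynomial: V(x) = x^-4 - x^-3 + 3x^-2 - 2x^-1 + 4 - 2x + 2x^2 - x^3
<D> = A^-15 - 2A^-11 + 2A^-7 - 4A^-3 + 2A - 3A^5 + A^9 - A^13; writhe -1
components 3, writhe -1 (9 crossings)
linking number lk(C1,C2) = 0
lk(C1,C3): 0
lk(C2,C3) = -1
3-colorings: 3 of 3^9, det 16 — not tricolorable
note: the span of V is 7, within the link bound 9 + 3 - 1


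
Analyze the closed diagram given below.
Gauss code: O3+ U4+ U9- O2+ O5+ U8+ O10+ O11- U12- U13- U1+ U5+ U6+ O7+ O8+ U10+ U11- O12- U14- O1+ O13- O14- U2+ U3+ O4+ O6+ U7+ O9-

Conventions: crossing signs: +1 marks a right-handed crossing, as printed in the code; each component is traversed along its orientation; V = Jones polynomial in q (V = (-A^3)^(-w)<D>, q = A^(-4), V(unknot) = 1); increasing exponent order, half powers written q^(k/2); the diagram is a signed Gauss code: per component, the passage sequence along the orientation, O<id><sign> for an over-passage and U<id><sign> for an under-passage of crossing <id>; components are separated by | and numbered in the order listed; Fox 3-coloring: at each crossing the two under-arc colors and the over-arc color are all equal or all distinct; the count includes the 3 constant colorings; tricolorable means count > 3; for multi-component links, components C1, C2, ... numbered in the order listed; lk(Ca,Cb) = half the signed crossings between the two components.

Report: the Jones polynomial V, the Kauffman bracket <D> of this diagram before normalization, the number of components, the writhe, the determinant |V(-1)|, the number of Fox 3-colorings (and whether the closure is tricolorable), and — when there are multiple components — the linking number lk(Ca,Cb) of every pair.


V = q - q^2 + 2q^3 - q^4 + q^5 - q^6
<D> = -A^-12 + A^-8 - A^-4 + 2 - A^4 + A^8 (w = +4)
1 component over 14 crossings, w = +4
3 Fox colorings among 3^14, |V(-1)| = 7: not tricolorable
why: V spans 5 powers of q: at least 5 crossings in any diagram


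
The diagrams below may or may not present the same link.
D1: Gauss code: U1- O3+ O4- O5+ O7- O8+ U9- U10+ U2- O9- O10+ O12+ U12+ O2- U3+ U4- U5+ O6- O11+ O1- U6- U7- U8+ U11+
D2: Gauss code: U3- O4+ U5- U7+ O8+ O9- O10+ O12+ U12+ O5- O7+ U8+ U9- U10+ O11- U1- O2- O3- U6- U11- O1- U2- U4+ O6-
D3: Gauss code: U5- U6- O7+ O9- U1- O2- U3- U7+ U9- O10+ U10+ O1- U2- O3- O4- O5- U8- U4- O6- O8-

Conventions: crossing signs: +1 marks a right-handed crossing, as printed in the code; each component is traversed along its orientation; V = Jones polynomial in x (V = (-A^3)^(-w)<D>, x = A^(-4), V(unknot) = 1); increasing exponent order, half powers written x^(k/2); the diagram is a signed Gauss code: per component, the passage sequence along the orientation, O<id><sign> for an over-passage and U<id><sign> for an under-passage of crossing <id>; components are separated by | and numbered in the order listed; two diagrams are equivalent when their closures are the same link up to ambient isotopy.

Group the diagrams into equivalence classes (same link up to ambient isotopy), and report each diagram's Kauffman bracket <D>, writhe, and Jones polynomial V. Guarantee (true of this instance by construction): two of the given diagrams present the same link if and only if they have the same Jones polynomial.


classes: {D1} | {D2} | {D3}
V(D1) = 1  [12 crossings, <D> = 1, w = 0]
V(D2) = -x^-6 + x^-5 - x^-4 + 2x^-3 - x^-2 + x^-1  (w -2, c 12, <D> = A^-2 - A^2 + 2A^6 - A^10 + A^14 - A^18)
D3 (bracket A^-10 + 2A^-2 - 2A^2 + A^6 - 2A^10 + A^14; 10 crossings at w = -6): V = x^-8 - 2x^-7 + x^-6 - 2x^-5 + 2x^-4 + x^-2
note: 3 values of V(x) split the 3 diagrams


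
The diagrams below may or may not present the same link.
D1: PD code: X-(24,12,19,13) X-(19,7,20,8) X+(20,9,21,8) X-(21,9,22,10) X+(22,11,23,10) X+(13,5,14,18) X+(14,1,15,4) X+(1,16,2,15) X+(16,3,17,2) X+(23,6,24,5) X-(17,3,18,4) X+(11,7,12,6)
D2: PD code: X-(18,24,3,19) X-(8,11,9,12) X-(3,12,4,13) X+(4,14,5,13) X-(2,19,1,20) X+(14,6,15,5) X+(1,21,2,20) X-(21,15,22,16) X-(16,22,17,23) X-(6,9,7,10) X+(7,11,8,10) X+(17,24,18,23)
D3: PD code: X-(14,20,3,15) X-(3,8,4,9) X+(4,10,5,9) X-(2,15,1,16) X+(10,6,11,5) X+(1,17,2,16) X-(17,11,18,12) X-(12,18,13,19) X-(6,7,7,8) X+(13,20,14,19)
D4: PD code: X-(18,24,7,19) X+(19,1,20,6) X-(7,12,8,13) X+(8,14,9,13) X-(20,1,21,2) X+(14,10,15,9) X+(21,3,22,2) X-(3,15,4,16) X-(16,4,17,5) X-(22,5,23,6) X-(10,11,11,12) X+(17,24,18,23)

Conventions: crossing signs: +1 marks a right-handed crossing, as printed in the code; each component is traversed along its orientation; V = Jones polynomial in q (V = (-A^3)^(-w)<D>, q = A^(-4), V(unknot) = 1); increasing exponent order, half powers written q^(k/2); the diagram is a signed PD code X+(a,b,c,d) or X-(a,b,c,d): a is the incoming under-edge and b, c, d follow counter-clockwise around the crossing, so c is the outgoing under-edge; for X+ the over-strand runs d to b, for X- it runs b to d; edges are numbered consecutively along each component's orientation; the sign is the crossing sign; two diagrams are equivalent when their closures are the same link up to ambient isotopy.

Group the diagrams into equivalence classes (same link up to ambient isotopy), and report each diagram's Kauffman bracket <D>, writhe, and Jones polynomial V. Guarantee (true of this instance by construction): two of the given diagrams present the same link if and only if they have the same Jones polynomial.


classes: {D1} | {D2, D3, D4}
V(D1) = 1 + q + q^2 + q^3  [12 crossings, <D> = 1 + A^4 + A^8 + A^12, w = +4]
V(D2) = q^-3 + q^-2 + q^-1 + 1  (w -2, c 12, <D> = A^-6 + A^-2 + A^2 + A^6)
D3 (bracket A^-6 + A^-2 + A^2 + A^6; 10 crossings at w = -2): V = q^-3 + q^-2 + q^-1 + 1
D4 (bracket A^-6 + A^-2 + A^2 + A^6; 12 crossings at w = -2): V = q^-3 + q^-2 + q^-1 + 1
insight: 2 values of V(q) split the 4 diagrams


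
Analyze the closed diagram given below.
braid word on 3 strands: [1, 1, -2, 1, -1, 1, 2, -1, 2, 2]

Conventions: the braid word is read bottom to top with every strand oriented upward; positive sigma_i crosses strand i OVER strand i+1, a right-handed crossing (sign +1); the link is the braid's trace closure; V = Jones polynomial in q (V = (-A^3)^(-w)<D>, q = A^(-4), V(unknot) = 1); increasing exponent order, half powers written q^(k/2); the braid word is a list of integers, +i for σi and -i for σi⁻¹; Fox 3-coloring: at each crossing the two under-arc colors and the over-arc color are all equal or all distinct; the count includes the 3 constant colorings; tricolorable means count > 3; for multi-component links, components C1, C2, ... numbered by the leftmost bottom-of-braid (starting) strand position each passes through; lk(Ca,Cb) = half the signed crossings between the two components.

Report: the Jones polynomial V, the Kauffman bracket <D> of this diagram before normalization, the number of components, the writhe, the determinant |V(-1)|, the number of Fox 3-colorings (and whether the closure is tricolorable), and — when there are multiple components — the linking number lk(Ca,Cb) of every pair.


V(q) = 2q - 2q^2 + 3q^3 - 3q^4 + 2q^5 - 2q^6 + q^7
bracket: A^-16 - 2A^-12 + 2A^-8 - 3A^-4 + 3 - 2A^4 + 2A^8, w = +4
1 component, writhe +4, over 10 crossings
det 15, colorings 9 of 3^10 — tricolorable
observation: inverse pairs cancel, leaving σ1 σ1 σ2⁻¹ σ1 σ2 σ1⁻¹ σ2 σ2


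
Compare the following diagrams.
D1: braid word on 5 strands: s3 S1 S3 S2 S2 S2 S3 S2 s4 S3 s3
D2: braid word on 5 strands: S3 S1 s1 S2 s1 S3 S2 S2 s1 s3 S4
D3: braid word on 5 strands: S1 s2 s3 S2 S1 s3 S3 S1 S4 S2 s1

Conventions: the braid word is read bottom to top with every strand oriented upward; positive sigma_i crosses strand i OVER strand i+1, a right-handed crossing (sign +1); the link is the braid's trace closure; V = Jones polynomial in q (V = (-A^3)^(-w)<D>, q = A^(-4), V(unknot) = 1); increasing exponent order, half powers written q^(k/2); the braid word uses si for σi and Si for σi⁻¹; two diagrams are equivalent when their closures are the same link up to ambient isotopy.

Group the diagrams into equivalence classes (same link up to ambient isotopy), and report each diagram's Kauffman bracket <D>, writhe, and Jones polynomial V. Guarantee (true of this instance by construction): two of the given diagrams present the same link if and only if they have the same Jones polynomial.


grouping into links: {D1} | {D2} | {D3}
V(D1) = -q^(-11/2) + q^(-9/2) - q^(-7/2) - q^(-3/2)  (w -5, c 11, <D> = A^-9 + A^-1 - A^3 + A^7)
V(D2) = q^(-7/2) - 2q^(-5/2) + q^(-3/2) - 2q^(-1/2) + q^(1/2) - q^(3/2)  [11 crossings, <D> = A^-15 - A^-11 + 2A^-7 - A^-3 + 2A - A^5, w = -3]
D3 (bracket A^-7 + A; 11 crossings at w = -3): V = -q^(-5/2) - q^(-1/2)
why: 3 values of V(q) split the 3 diagrams


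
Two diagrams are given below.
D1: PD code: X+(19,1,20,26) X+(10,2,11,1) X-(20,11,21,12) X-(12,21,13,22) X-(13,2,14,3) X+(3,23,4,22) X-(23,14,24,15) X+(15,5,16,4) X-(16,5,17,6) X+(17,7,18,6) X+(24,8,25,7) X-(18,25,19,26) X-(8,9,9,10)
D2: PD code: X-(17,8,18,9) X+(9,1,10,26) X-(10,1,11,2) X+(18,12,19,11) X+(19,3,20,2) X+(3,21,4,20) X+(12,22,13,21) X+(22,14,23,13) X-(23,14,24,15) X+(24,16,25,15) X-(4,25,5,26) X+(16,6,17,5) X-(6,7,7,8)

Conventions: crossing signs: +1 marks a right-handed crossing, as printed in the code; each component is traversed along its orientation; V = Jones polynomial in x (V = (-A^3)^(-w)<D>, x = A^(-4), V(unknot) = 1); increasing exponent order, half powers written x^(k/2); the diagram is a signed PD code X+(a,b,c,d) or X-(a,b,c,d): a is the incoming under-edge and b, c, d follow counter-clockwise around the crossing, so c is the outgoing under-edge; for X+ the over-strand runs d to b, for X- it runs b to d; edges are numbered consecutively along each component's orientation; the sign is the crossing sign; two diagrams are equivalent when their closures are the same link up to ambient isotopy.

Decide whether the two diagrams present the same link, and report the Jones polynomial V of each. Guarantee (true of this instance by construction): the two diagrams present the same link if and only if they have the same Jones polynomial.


equivalent: no
D1 (bracket A^-15 - 2A^-11 + 2A^-7 - 3A^-3 + 2A - 2A^5 + A^9; 13 crossings at w = -1): V = -x^-3 + 2x^-2 - 2x^-1 + 3 - 2x + 2x^2 - x^3
V(D2) = x - x^2 + 2x^3 - x^4 + x^5 - x^6  [13 crossings, <D> = A^-15 - A^-11 + A^-7 - 2A^-3 + A - A^5, w = +3]
observation: 2 classes among 2 diagrams; unequal V(x) rules out equality


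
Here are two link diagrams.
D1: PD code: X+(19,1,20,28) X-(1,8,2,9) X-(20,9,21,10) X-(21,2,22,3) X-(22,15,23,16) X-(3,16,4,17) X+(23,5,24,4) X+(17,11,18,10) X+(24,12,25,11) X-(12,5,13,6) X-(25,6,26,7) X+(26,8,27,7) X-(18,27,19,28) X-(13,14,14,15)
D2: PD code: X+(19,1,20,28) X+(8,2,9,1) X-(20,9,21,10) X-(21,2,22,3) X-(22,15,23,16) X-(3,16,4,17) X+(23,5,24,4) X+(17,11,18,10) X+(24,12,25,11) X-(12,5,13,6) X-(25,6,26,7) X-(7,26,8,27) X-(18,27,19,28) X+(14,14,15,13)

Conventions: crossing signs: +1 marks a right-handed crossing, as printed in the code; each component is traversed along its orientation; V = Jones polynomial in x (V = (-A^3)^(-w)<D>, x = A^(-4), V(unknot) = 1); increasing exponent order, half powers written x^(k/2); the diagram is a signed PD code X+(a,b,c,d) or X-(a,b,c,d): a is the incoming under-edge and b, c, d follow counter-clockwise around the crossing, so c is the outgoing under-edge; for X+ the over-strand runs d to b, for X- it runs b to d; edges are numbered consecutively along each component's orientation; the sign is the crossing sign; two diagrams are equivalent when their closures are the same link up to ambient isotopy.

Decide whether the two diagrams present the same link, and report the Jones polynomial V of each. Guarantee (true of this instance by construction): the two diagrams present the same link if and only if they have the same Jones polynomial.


same link: yes
V(D1) = 1  [14 crossings, <D> = A^-12, w = -4]
D2 (bracket A^-6; 14 crossings at w = -2): V = 1
note: one V(x) for all 2 diagrams — one class (guaranteed)


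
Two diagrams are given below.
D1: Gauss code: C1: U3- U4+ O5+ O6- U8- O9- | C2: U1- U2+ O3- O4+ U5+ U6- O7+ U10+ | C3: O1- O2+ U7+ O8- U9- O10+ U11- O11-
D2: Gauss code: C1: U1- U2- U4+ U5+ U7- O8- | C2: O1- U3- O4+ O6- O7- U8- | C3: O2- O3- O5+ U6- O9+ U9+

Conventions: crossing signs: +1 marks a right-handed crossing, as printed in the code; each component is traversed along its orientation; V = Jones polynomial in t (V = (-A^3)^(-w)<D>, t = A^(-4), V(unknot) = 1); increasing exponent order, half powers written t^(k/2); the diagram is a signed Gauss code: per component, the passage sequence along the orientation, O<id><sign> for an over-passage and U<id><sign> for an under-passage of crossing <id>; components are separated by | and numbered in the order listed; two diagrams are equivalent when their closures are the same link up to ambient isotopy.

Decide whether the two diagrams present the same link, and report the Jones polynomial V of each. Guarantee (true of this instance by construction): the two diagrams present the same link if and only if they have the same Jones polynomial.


equivalent: no
V(D1) = t^-2 + 2 + t^2  (w -1, c 11, <D> = -A^-11 - 2A^-3 - A^5)
D2 (bracket -A^-5 - 2A^3 - A^11; 9 crossings at w = -3): V = t^-5 + 2t^-3 + t^-1
why: 2 values of V(t) split the 2 diagrams


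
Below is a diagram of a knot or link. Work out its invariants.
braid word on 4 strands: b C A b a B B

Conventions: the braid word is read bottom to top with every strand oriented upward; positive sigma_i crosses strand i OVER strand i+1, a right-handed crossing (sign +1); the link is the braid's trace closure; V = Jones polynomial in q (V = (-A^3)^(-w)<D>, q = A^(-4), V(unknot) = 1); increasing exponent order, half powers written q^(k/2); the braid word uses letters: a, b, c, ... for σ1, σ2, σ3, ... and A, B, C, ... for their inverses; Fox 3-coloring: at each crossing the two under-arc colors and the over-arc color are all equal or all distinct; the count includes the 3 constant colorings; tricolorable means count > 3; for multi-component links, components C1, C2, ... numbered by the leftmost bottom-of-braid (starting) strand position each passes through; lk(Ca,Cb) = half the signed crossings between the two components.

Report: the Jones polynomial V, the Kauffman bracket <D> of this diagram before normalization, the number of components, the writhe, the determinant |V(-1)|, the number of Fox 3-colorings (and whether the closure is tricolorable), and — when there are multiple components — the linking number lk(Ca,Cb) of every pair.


V(q) = 1
bracket: -A^-3, w = -1
1 component, writhe -1, over 7 crossings
det 1, colorings 3 of 3^7 — not tricolorable
observation: det 1 = |V(-1)|; not divisible by 3, so not tricolorable


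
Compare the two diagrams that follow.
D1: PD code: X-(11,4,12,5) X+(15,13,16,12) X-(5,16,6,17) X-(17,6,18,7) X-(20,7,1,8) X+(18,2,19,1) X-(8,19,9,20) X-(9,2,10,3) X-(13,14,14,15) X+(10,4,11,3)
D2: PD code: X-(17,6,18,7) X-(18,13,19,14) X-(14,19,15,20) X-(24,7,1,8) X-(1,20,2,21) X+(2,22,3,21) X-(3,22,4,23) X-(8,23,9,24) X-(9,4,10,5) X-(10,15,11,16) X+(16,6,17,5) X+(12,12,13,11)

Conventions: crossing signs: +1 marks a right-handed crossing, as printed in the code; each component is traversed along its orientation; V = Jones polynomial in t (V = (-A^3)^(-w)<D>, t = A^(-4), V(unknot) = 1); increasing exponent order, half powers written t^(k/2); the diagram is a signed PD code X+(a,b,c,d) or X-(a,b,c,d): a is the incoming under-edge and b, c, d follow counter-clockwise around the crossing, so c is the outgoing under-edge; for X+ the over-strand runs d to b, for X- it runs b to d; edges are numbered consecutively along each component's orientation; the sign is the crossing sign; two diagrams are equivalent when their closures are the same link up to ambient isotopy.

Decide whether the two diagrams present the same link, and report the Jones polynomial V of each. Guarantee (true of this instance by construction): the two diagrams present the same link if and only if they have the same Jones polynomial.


equivalent: no
D1 (bracket A^-8 - A^-4 + 2 - A^4 + A^8 - A^12; 10 crossings at w = -4): V = -t^-6 + t^-5 - t^-4 + 2t^-3 - t^-2 + t^-1
V(D2) = t^-8 - 2t^-7 + t^-6 - 2t^-5 + 2t^-4 + t^-2  (w -6, c 12, <D> = A^-10 + 2A^-2 - 2A^2 + A^6 - 2A^10 + A^14)
key observation: comparing 2 Jones polynomials yields 2 groups


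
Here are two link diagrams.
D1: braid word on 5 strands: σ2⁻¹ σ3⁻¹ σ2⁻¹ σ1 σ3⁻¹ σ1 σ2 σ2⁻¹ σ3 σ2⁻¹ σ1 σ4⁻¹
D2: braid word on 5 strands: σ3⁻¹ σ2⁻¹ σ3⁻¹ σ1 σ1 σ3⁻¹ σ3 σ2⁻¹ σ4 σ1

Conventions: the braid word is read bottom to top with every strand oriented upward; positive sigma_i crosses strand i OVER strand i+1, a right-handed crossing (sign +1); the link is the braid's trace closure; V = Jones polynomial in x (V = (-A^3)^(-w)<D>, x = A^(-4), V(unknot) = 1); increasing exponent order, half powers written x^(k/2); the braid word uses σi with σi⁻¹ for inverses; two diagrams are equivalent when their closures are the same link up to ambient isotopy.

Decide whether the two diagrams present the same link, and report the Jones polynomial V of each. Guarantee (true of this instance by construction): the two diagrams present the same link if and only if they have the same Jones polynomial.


equivalent: yes
D1 (bracket -A^-18 + 2A^-14 - 2A^-10 + 3A^-6 - 2A^-2 + 2A^2 - A^6; 12 crossings at w = -2): V = -x^-3 + 2x^-2 - 2x^-1 + 3 - 2x + 2x^2 - x^3
V(D2) = -x^-3 + 2x^-2 - 2x^-1 + 3 - 2x + 2x^2 - x^3  [10 crossings, <D> = -A^-12 + 2A^-8 - 2A^-4 + 3 - 2A^4 + 2A^8 - A^12, w = 0]
observation: all 2 diagrams share one V(x), hence one class


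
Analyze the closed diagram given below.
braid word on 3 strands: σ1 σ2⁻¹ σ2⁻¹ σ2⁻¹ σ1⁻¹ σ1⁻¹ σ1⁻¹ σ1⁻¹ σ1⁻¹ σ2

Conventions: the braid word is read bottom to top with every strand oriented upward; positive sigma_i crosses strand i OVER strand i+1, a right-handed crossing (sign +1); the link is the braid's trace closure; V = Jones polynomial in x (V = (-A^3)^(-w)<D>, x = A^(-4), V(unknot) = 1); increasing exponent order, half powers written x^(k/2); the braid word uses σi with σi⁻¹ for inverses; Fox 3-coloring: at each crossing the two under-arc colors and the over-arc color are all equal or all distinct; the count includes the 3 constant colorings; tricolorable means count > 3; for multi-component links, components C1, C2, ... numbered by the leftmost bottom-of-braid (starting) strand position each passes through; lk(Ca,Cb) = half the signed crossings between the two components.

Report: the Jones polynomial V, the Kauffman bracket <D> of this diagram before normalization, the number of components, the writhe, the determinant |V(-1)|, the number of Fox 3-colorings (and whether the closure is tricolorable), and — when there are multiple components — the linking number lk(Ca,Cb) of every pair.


Jones polynomial: V(x) = -x^-10 + x^-9 - x^-8 + x^-7 - x^-6 + x^-5 + x^-3
<D> = A^-6 + A^2 - A^6 + A^10 - A^14 + A^18 - A^22; writhe -6
components 1, writhe -6 (10 crossings)
3-colorings: 3 of 3^10, det 7 — not tricolorable
note: det 7 = |V(-1)|; not divisible by 3, so not tricolorable


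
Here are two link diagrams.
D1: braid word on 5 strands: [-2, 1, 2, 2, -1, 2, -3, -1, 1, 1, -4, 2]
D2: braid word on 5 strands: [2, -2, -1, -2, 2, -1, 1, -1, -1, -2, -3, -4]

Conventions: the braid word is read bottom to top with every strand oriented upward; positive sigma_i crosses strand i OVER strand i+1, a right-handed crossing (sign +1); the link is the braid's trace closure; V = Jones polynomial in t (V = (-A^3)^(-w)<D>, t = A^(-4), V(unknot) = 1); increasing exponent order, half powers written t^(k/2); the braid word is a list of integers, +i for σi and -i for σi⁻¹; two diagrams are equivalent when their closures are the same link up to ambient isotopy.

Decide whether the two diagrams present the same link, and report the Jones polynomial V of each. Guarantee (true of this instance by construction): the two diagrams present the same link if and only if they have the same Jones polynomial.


equivalent: no
D1 (bracket -A^-18 + A^-14 - A^-10 + 2A^-6 - A^-2 + A^2; 12 crossings at w = +2): V = t - t^2 + 2t^3 - t^4 + t^5 - t^6
V(D2) = -t^-4 + t^-3 + t^-1  (w -6, c 12, <D> = A^-14 + A^-6 - A^-2)
key observation: 2 values of V(t) split the 2 diagrams


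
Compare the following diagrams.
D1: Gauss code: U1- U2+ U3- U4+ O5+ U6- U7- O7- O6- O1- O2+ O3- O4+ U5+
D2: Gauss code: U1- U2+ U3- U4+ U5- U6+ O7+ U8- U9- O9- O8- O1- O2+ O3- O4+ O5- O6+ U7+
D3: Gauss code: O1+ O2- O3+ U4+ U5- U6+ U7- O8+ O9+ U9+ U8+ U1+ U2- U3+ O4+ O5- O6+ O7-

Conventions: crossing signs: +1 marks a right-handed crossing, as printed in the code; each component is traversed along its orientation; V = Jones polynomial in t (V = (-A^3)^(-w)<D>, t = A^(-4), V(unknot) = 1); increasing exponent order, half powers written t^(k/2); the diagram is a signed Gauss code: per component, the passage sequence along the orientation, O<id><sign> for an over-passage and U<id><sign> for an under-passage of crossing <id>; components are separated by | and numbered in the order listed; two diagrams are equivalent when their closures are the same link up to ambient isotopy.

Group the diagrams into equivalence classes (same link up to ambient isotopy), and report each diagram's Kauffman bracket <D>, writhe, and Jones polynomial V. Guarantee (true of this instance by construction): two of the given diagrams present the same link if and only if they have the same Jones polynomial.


grouping into links: {D1, D2, D3}
V(D1) = 1  (w -1, c 7, <D> = -A^-3)
V(D2) = 1  [9 crossings, <D> = -A^-3, w = -1]
V(D3) = 1  [9 crossings, <D> = -A^9, w = +3]
why: one V(t) for all 3 diagrams — one class (guaranteed)


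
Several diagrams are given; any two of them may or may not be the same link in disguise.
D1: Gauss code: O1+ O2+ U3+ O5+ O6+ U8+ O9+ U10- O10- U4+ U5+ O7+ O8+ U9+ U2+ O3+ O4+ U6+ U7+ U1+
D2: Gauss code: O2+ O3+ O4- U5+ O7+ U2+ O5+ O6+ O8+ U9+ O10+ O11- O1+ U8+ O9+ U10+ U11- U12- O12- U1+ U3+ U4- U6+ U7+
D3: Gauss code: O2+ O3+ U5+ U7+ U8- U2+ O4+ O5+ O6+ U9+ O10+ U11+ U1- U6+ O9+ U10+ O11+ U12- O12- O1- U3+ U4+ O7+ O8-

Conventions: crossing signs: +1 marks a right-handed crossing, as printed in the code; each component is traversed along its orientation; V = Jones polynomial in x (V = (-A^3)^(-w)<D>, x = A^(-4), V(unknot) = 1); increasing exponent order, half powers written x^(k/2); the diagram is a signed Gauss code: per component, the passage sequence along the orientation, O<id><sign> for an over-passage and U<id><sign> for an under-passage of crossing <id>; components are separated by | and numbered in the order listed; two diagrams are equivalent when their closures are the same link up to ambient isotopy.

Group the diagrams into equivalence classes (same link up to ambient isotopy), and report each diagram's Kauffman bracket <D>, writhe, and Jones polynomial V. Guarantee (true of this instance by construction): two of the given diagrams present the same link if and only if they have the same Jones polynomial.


equivalence classes: {D1} | {D2, D3}
D1 (bracket -A^-8 + A^4 + A^12; 10 crossings at w = +8): V = x^3 + x^5 - x^8
V(D2) = x^2 + 2x^4 - 2x^5 + x^6 - 2x^7 + x^8  (w +6, c 12, <D> = A^-14 - 2A^-10 + A^-6 - 2A^-2 + 2A^2 + A^10)
D3 (bracket A^-14 - 2A^-10 + A^-6 - 2A^-2 + 2A^2 + A^10; 12 crossings at w = +6): V = x^2 + 2x^4 - 2x^5 + x^6 - 2x^7 + x^8
key observation: V(x) takes 2 values over 3 diagrams, fixing the grouping


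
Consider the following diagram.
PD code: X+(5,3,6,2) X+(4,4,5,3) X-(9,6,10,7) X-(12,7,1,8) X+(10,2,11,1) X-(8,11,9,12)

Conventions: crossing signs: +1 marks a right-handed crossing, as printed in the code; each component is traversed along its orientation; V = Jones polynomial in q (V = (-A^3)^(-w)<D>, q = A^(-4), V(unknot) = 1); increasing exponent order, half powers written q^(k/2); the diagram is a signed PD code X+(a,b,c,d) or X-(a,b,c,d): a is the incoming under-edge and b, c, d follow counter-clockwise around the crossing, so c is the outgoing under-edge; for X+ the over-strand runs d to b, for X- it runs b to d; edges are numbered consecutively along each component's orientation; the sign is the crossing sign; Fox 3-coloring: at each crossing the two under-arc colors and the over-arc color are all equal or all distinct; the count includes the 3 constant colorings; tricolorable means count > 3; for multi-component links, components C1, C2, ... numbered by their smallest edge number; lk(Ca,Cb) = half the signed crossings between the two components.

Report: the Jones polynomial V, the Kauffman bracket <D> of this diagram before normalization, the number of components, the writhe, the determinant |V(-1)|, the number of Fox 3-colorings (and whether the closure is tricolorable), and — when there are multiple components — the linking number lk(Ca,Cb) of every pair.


V = 1
<D> = 1 (w = 0)
1 component over 6 crossings, w = 0
3 Fox colorings among 3^6, |V(-1)| = 1: not tricolorable
why: w = 0 shifts under R1 moves; the (-A^3)^(0) factor cancels that in V
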